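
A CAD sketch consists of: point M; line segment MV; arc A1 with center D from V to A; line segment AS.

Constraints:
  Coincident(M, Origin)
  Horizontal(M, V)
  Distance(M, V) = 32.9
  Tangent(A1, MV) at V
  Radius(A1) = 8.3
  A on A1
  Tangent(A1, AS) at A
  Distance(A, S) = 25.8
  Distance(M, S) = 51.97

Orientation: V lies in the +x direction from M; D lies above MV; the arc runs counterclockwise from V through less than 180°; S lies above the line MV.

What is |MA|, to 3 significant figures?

42.2

M is at the origin; M and V share the same y with |MV| = 32.9 and V on the +x side, so V = (32.9, 0.00). Since A1 is tangent to MV there, DV ⟂ MV, so D = V + (0, 8.3) = (32.9, 8.30). Since DA ⟂ AS (tangency), |DS| = √(8.3² + 25.8²) = 27.1 regardless of where A sits on A1. So S lies on both circle(M, 51.97) and circle(D, 27.1); the above-MV intersection is S = (38.6, 34.8). A is the foot of the tangent from S: A = (41.2, 9.12).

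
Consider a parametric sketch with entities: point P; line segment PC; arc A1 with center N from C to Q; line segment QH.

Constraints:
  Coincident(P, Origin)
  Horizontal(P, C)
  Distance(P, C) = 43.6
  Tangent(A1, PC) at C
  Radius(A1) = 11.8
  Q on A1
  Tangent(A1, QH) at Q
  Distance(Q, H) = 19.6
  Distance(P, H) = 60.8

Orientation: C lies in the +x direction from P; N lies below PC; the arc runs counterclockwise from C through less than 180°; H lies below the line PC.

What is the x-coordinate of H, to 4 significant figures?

50.71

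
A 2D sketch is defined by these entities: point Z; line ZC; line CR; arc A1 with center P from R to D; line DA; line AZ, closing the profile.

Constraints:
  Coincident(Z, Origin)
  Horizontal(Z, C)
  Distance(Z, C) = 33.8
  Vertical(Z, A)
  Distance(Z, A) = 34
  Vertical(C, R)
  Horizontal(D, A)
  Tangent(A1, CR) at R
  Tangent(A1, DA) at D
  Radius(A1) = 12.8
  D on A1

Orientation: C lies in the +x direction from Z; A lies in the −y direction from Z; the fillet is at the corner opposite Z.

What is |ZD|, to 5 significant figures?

39.962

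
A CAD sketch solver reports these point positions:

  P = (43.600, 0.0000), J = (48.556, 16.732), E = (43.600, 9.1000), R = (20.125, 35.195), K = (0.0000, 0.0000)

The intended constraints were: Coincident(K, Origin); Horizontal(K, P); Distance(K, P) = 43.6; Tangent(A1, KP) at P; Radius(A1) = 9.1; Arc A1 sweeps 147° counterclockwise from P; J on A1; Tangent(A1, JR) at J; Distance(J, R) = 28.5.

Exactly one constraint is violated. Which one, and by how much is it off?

Distance(J, R) = 28.5 — off by 5.40.

K = (0.00, 0.00) ✓; K.y = 0.00, P.y = 0.00 ✓; |KP| = 43.60 ✓; ∠(EP, PK) = 90.00° ✓; |EP| = 9.100 ✓; bearing(E→J) − bearing(E→P) = 147.0° ✓; |EJ| = 9.100 ✓; ∠(EJ, JR) = 90.00° ✓; |JR| = 33.90 ✗.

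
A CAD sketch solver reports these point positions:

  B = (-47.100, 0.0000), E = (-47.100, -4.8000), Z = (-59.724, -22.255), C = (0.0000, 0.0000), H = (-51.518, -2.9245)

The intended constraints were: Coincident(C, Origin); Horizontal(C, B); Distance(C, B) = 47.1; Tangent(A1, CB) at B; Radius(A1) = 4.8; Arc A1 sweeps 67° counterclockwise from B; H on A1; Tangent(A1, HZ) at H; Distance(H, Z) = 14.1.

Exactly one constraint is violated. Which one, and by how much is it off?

Distance(H, Z) = 14.1 — off by 6.90.

C = (0.00, 0.00) ✓; C.y = 0.00, B.y = 0.00 ✓; |CB| = 47.10 ✓; ∠(EB, BC) = 90.00° ✓; |EB| = 4.800 ✓; bearing(E→H) − bearing(E→B) = 67.00° ✓; |EH| = 4.800 ✓; ∠(EH, HZ) = 90.00° ✓; |HZ| = 21.00 ✗.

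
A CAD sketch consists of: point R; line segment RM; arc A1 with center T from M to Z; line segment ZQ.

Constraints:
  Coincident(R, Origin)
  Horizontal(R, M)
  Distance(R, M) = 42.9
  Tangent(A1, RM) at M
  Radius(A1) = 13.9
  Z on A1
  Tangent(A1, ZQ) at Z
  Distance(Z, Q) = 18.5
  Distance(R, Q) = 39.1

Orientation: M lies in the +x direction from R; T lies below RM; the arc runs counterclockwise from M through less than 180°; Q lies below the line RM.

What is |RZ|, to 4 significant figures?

31.35

R is at the origin; R and M share the same y with |RM| = 42.9 and M on the +x side, so M = (42.90, 0.000). A1 meets RM tangentially, so TM is at right angles to RM, so T = M + (0, -13.9) = (42.90, -13.90). Since TZ ⟂ ZQ (tangency), |TQ| = √(13.9² + 18.5²) = 23.14 regardless of where Z sits on A1. So Q lies on both circle(R, 39.1) and circle(T, 23.14); the below-RM intersection is Q = (25.74, -29.43). Z is the foot of the tangent from Q: Z = (29.25, -11.26).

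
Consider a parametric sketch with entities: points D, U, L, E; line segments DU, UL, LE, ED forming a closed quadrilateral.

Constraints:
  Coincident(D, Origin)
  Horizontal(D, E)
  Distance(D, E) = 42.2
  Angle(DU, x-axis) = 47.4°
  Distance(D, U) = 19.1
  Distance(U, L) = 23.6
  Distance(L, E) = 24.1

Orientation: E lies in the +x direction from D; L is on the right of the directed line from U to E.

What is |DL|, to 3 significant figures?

21.5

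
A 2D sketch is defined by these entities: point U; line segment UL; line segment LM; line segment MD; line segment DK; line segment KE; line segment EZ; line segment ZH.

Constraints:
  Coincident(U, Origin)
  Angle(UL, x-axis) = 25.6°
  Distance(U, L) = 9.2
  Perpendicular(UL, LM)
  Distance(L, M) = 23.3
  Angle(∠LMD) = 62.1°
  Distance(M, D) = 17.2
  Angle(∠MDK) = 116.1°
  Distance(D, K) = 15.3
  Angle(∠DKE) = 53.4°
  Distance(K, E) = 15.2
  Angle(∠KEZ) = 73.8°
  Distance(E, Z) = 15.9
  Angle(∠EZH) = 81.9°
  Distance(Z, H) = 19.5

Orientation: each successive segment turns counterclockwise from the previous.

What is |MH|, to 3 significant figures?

33.1

U is at the origin; UL runs at 25.6° with length 9.2, so L = (8.30, 3.98). The perpendicularity gives LM at right angles to UL, so LM runs at 116°; with |LM| = 23.3, M = (-1.77, 25.0). ∠LMD = 62.1° gives MD at -126° from the x-axis; with |MD| = 17.2, D = (-12.0, 11.2). ∠MDK = 116.1° gives DK at -62.6° from the x-axis; with |DK| = 15.3, K = (-4.96, -2.42). ∠DKE = 53.4° gives KE at 64.0° from the x-axis; with |KE| = 15.2, E = (1.70, 11.2). ∠KEZ = 73.8° gives EZ at 170° from the x-axis; with |EZ| = 15.9, Z = (-14.0, 13.9). ∠EZH = 81.9° gives ZH at -91.7° from the x-axis; with |ZH| = 19.5, H = (-14.5, -5.55). Then |MH| = |H − M| = 33.1.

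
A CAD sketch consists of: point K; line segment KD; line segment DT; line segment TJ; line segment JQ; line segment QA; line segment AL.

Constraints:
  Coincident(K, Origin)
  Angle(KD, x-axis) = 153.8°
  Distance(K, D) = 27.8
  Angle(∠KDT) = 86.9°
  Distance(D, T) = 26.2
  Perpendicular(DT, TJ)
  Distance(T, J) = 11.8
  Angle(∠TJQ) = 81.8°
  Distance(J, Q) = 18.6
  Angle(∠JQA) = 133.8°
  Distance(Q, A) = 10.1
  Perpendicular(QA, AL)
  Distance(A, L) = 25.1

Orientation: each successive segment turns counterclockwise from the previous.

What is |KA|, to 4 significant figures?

26.83

K is at the origin; KD runs at 153.8° with length 27.8, so D = (-24.94, 12.27). ∠KDT = 86.9° gives DT at -113.1° from the x-axis; with |DT| = 26.2, T = (-35.22, -11.83). The perpendicularity gives TJ at right angles to DT, so TJ runs at -23.10°; with |TJ| = 11.8, J = (-24.37, -16.46). ∠TJQ = 81.8° gives JQ at 75.10° from the x-axis; with |JQ| = 18.6, Q = (-19.59, 1.520). ∠JQA = 133.8° gives QA at 121.3° from the x-axis; with |QA| = 10.1, A = (-24.83, 10.15). Then |KA| = |A − K| = 26.83.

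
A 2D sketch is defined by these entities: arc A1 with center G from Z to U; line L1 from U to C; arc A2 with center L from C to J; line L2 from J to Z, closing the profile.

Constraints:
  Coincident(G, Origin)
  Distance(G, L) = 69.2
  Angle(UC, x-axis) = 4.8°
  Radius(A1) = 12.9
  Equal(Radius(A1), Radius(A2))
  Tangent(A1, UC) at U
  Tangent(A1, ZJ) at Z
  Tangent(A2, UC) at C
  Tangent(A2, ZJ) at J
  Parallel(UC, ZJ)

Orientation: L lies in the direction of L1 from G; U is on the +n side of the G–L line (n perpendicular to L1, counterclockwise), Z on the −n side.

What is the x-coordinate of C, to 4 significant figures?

67.88

The slot axis is L1's direction at 4.8°, so u = (cos 4.8°, sin 4.8°) = (0.9965, 0.08368) and n = (−sin 4.8°, cos 4.8°) = (-0.08368, 0.9965). G is at the origin and L lies 69.2 along u from G, so L = 69.2·u = (68.96, 5.791). Tangency of A1 to both parallel lines with radius 12.9 puts U and Z at G ± 12.9·n: U = (-1.079, 12.85), Z = (1.079, -12.85). Equal radii place C and J the same way about L: C = L + 12.9·n = (67.88, 18.65), J = L − 12.9·n = (70.04, -7.064). So C.x = 67.88.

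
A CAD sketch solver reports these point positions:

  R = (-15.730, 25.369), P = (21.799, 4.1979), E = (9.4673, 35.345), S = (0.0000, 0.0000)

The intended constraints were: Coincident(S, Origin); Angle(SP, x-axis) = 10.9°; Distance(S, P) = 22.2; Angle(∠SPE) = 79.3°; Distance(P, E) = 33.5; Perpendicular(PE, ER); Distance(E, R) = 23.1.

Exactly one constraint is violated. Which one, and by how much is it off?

Distance(E, R) = 23.1 — off by 4.00.

S = (0.00, 0.00) ✓; SP at 10.90° ✓; |SP| = 22.20 ✓; ∠SPE = 79.30° ✓; |PE| = 33.50 ✓; ∠(PE, ER) = 90.00° ✓; |ER| = 27.10 ✗.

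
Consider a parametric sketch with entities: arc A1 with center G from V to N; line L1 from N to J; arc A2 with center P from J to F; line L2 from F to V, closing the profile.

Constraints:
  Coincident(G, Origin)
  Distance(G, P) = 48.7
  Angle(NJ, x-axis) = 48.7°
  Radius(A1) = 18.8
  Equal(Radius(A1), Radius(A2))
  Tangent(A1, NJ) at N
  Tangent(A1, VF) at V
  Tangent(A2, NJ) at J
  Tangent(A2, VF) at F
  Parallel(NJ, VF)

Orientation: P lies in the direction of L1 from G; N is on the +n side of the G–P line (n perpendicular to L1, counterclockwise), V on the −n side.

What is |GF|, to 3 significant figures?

52.2

Tangency of A1 to both parallel lines with radius 18.8 puts N and V at G ± 18.8·n: N = (-14.1, 12.4), V = (14.1, -12.4). Equal radii place J and F the same way about P: J = P + 18.8·n = (18.0, 49.0), F = P − 18.8·n = (46.3, 24.2). Then |GF| = |F − G| = 52.2.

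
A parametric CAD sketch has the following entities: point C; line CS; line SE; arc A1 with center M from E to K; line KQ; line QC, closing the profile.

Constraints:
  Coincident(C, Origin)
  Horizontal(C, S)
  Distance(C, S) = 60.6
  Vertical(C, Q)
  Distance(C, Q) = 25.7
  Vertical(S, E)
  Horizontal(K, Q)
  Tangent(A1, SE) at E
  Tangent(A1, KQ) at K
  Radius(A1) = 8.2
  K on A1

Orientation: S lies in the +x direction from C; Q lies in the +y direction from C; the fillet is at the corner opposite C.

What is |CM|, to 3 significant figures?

55.2

C is at the origin; C and S share the same y with |CS| = 60.6 and S on the +x side, so S = (60.6, 0.00). CQ is vertical with |CQ| = 25.7 and Q on the +y side, so Q = (0.00, 25.7). The virtual corner opposite C is at (60.6, 25.7). Tangency of A1 to SE means the radius ME is perpendicular to SE and tangency of A1 to KQ means the radius MK is perpendicular to KQ, with radius 8.2, so the center M sits 8.2 in from both sides at M = (52.4, 17.5). Then |CM| = |M − C| = 55.2.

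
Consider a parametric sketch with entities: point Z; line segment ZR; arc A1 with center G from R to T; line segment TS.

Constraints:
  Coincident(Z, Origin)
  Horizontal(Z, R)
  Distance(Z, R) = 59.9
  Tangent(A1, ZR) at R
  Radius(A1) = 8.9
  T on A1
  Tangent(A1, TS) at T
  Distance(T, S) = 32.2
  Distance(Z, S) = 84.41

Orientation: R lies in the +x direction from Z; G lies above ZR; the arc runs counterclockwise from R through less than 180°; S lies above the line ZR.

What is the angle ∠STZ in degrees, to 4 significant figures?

107.4°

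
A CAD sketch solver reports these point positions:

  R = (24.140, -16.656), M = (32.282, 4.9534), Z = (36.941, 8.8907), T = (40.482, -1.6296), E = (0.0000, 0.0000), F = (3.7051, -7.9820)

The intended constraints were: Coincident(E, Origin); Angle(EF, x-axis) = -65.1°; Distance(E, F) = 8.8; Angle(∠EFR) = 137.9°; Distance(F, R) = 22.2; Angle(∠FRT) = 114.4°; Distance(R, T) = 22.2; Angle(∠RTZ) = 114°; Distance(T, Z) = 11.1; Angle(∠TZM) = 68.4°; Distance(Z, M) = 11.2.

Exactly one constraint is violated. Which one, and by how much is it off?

Distance(Z, M) = 11.2 — off by 5.10.

E = (0.00, 0.00) ✓; EF at -65.10° ✓; |EF| = 8.800 ✓; ∠EFR = 137.9° ✓; |FR| = 22.20 ✓; ∠FRT = 114.4° ✓; |RT| = 22.20 ✓; ∠RTZ = 114.0° ✓; |TZ| = 11.10 ✓; ∠TZM = 68.40° ✓; |ZM| = 6.100 ✗.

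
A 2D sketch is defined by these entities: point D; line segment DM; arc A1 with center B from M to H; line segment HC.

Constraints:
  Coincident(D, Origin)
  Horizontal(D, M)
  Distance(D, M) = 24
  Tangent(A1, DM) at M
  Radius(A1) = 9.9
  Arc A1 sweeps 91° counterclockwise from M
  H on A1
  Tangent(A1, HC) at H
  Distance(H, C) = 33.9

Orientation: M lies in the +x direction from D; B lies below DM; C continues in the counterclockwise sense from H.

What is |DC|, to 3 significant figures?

46.4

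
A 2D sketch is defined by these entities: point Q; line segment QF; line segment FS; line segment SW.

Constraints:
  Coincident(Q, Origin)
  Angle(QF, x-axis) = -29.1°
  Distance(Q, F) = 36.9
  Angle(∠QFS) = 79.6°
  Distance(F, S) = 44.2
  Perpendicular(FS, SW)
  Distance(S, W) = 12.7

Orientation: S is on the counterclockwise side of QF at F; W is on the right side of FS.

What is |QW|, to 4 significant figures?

61.72

∠QFS = 79.6°, so FS runs at -29.1° + (180° − 79.6°) = 71.30° from the x-axis; with |FS| = 44.2, S = F + 44.2·(cos 71.30°, sin 71.30°) = (46.41, 23.92). The perpendicularity gives SW at right angles to FS; with |SW| = 12.7 on the right of FS, W = S + 12.7·(0.9472, -0.3206) = (58.44, 19.85). Then |QW| = |W − Q| = 61.72.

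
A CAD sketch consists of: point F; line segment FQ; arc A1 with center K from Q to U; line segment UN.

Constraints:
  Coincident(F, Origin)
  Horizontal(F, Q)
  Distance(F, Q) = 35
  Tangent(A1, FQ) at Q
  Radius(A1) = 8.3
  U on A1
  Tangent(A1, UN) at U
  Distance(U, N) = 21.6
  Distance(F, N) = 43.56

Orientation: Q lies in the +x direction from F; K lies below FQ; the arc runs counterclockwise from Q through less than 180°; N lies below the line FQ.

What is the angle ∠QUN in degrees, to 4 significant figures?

130.0°

Checks: |KU| = 8.300 ✓; ∠(KU, UN) = 90.00° ✓; |UN| = 21.60 ✓; |FN| = 43.56 ✓.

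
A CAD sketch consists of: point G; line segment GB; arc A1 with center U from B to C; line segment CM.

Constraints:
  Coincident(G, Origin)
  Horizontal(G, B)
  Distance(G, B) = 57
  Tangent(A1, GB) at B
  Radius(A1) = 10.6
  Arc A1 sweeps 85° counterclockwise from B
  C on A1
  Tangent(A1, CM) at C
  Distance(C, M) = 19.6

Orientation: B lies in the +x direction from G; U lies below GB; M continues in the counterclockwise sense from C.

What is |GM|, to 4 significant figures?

53.42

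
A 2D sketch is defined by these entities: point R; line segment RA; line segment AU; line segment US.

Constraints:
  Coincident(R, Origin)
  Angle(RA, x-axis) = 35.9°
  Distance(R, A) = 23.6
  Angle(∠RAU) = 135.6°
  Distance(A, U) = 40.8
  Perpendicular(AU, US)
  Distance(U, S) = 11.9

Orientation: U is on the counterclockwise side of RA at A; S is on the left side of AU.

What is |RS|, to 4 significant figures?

57.85

R is at the origin; RA runs at 35.9° with length 23.6, so A = 23.6·(cos 35.9°, sin 35.9°) = (19.12, 13.84). ∠RAU = 135.6°, so AU runs at 35.9° + (180° − 135.6°) = 80.30° from the x-axis; with |AU| = 40.8, U = A + 40.8·(cos 80.30°, sin 80.30°) = (25.99, 54.06). AU ⟂ US; with |US| = 11.9 on the left of AU, S = U + 11.9·(-0.9857, 0.1685) = (14.26, 56.06). Then |RS| = |S − R| = 57.85.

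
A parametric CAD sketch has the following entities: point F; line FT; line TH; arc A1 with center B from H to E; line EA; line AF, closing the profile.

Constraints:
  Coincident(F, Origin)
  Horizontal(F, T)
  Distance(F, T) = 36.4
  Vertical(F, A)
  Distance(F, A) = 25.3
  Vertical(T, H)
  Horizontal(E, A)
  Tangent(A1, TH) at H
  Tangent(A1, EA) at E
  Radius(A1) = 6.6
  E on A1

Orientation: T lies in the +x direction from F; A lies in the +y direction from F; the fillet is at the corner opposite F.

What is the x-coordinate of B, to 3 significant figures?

29.8

FA is vertical with |FA| = 25.3 and A on the +y side, so A = (0.00, 25.3). The virtual corner opposite F is at (36.4, 25.3). Since A1 is tangent to TH there, BH ⟂ TH and since A1 is tangent to EA there, BE ⟂ EA, with radius 6.6, so the center B sits 6.6 in from both sides at B = (29.8, 18.7). So B.x = 29.8.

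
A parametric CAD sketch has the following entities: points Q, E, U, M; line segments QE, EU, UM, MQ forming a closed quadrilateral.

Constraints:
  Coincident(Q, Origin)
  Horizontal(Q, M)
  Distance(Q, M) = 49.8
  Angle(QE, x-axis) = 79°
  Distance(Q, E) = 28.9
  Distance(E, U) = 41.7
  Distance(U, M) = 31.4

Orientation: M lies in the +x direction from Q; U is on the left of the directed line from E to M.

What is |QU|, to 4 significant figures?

56.55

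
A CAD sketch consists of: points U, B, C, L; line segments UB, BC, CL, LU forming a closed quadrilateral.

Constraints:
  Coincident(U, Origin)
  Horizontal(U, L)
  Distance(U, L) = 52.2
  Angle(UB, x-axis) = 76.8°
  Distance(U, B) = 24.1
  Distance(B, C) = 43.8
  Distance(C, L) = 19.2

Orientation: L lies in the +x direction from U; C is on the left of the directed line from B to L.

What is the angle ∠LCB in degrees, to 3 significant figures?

105°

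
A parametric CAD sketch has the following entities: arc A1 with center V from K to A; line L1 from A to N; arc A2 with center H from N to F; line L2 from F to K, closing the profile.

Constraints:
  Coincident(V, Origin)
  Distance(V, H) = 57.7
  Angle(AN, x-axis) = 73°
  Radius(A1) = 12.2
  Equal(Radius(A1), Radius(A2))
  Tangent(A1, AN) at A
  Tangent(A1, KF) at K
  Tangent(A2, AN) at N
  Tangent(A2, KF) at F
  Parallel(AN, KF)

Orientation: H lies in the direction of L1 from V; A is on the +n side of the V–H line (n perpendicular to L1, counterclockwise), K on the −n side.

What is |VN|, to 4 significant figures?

58.98

Tangency of A1 to both parallel lines with radius 12.2 puts A and K at V ± 12.2·n: A = (-11.67, 3.567), K = (11.67, -3.567). Equal radii place N and F the same way about H: N = H + 12.2·n = (5.203, 58.75), F = H − 12.2·n = (28.54, 51.61). Then |VN| = |N − V| = 58.98.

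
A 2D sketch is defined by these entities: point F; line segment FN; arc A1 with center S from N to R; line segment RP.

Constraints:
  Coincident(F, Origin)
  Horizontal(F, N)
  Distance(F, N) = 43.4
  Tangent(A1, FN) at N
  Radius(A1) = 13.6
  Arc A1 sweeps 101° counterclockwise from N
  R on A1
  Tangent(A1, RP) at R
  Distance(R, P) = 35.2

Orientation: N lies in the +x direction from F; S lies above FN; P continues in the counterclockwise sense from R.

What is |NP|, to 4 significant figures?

51.18

On A1, N sits at bearing -90° from S; a 101° counterclockwise sweep puts R at bearing 11°, so R = S + 13.6·(cos 11°, sin 11°) = (56.75, 16.20). The tangent condition forces SR to be normal to RP, so RP runs along (−sin 11°, cos 11°); with |RP| = 35.2, P = (50.03, 50.75). Then |NP| = |P − N| = 51.18.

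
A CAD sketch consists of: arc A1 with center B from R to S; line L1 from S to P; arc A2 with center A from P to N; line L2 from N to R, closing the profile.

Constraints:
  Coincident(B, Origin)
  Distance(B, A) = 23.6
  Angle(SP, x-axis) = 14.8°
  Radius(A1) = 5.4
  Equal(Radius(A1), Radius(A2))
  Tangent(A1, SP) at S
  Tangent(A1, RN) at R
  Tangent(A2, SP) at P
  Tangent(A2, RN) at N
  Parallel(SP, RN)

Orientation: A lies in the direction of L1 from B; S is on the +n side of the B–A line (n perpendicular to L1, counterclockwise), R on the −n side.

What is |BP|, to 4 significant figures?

24.21

The slot axis is L1's direction at 14.8°, so u = (cos 14.8°, sin 14.8°) = (0.9668, 0.2554) and n = (−sin 14.8°, cos 14.8°) = (-0.2554, 0.9668). B is at the origin and A lies 23.6 along u from B, so A = 23.6·u = (22.82, 6.029). Tangency of A1 to both parallel lines with radius 5.4 puts S and R at B ± 5.4·n: S = (-1.379, 5.221), R = (1.379, -5.221). Equal radii place P and N the same way about A: P = A + 5.4·n = (21.44, 11.25), N = A − 5.4·n = (24.20, 0.8077). Then |BP| = |P − B| = 24.21.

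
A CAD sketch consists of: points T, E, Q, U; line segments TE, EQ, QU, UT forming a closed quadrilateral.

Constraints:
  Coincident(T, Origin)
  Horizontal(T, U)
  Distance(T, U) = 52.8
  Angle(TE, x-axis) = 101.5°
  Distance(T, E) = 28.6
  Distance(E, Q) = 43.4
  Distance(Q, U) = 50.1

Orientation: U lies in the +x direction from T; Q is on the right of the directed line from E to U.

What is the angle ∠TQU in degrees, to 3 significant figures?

92.2°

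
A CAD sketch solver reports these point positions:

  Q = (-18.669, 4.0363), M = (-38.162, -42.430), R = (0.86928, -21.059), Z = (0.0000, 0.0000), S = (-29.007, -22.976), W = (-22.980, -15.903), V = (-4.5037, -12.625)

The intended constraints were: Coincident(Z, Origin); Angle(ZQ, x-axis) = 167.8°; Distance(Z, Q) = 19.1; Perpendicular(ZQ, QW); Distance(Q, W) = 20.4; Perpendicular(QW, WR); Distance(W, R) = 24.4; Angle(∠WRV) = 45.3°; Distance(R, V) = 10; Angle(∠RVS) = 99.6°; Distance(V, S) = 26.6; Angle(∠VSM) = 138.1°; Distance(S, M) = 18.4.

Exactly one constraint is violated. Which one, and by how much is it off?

Distance(S, M) = 18.4 — off by 3.10.

Z = (0.00, 0.00) ✓; ZQ at 167.8° ✓; |ZQ| = 19.10 ✓; ∠(ZQ, QW) = 90.00° ✓; |QW| = 20.40 ✓; ∠(QW, WR) = 90.00° ✓; |WR| = 24.40 ✓; ∠WRV = 45.30° ✓; |RV| = 10.00 ✓; ∠RVS = 99.60° ✓; |VS| = 26.60 ✓; ∠VSM = 138.1° ✓; |SM| = 21.50 ✗.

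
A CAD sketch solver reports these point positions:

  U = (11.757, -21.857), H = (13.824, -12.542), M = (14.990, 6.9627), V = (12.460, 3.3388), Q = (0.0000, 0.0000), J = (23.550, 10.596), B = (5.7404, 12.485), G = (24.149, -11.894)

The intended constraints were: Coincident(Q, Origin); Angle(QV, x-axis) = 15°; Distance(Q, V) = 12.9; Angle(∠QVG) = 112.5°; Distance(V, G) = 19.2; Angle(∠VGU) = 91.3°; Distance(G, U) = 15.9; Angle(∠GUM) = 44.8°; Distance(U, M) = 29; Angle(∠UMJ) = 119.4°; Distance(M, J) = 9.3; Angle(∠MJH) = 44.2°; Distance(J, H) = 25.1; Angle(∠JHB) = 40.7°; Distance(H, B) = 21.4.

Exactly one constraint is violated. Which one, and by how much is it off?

Distance(H, B) = 21.4 — off by 4.90.

Q = (0.00, 0.00) ✓; QV at 15.00° ✓; |QV| = 12.90 ✓; ∠QVG = 112.5° ✓; |VG| = 19.20 ✓; ∠VGU = 91.30° ✓; |GU| = 15.90 ✓; ∠GUM = 44.80° ✓; |UM| = 29.00 ✓; ∠UMJ = 119.4° ✓; |MJ| = 9.299 ✓; ∠MJH = 44.20° ✓; |JH| = 25.10 ✓; ∠JHB = 40.70° ✓; |HB| = 26.30 ✗.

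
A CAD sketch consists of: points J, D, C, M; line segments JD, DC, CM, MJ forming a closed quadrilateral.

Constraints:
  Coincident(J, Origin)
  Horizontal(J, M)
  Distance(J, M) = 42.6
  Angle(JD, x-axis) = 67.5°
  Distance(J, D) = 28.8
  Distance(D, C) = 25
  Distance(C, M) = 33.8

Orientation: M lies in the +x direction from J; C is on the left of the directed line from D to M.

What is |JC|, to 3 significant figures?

48.2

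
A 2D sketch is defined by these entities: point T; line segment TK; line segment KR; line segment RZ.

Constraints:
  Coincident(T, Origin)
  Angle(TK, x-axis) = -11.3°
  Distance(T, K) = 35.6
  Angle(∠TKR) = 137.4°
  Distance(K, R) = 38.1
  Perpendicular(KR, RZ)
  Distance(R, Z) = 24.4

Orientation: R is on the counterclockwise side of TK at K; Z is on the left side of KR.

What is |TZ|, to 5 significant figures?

64.306

T is at the origin; TK runs at -11.3° with length 35.6, so K = 35.6·(cos -11.3°, sin -11.3°) = (34.910, -6.9757). ∠TKR = 137.4°, so KR runs at -11.3° + (180° − 137.4°) = 31.300° from the x-axis; with |KR| = 38.1, R = K + 38.1·(cos 31.300°, sin 31.300°) = (67.465, 12.818). The perpendicularity gives RZ at right angles to KR; with |RZ| = 24.4 on the left of KR, Z = R + 24.4·(-0.51952, 0.85446) = (54.788, 33.667). Then |TZ| = |Z − T| = 64.306.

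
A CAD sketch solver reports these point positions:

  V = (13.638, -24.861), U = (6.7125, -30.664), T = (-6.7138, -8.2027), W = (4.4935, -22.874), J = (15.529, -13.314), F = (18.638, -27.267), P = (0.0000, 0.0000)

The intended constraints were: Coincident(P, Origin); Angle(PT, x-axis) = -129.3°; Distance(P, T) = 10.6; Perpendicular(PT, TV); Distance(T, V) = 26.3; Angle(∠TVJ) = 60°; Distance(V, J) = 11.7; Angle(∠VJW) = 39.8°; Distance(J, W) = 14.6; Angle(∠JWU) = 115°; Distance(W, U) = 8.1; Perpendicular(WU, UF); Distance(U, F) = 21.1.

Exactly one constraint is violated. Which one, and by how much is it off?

Distance(U, F) = 21.1 — off by 8.70.

P = (0.00, 0.00) ✓; PT at -129.3° ✓; |PT| = 10.60 ✓; ∠(PT, TV) = 90.00° ✓; |TV| = 26.30 ✓; ∠TVJ = 60.00° ✓; |VJ| = 11.70 ✓; ∠VJW = 39.80° ✓; |JW| = 14.60 ✓; ∠JWU = 115.0° ✓; |WU| = 8.100 ✓; ∠(WU, UF) = 90.00° ✓; |UF| = 12.40 ✗.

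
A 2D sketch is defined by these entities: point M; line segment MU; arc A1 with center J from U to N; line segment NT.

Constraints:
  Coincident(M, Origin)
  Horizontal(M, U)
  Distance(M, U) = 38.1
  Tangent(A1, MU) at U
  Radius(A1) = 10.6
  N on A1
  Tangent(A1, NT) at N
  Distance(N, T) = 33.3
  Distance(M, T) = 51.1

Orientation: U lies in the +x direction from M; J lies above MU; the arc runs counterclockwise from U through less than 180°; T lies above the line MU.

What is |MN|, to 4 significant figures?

49.57

M is at the origin; M and U share the same y with |MU| = 38.1 and U on the +x side, so U = (38.10, 0.000). Since A1 is tangent to MU there, JU ⟂ MU, so J = U + (0, 10.6) = (38.10, 10.60). Since JN ⟂ NT (tangency), |JT| = √(10.6² + 33.3²) = 34.95 regardless of where N sits on A1. So T lies on both circle(M, 51.1) and circle(J, 34.95); the above-MU intersection is T = (26.63, 43.61). N is the foot of the tangent from T: N = (46.59, 16.95).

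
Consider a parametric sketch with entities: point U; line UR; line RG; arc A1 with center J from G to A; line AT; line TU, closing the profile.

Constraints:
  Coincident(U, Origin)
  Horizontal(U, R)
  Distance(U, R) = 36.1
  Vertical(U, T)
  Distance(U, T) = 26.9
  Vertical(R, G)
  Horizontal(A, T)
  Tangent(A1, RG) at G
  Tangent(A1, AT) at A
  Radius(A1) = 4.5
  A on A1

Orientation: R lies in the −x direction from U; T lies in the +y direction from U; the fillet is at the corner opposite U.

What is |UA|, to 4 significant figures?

41.50

U is at the origin; U and R share the same y with |UR| = 36.1 and R on the −x side, so R = (-36.10, 0.000). UT is vertical with |UT| = 26.9 and T on the +y side, so T = (0.000, 26.90). The virtual corner opposite U is at (-36.10, 26.90). Tangency of A1 to RG means the radius JG is perpendicular to RG and A1 meets AT tangentially, so JA is at right angles to AT, with radius 4.5, so the center J sits 4.5 in from both sides at J = (-31.60, 22.40). That places the tangent points at G = (-36.10, 22.40) on RG and A = (-31.60, 26.90) on AT. Then |UA| = |A − U| = 41.50.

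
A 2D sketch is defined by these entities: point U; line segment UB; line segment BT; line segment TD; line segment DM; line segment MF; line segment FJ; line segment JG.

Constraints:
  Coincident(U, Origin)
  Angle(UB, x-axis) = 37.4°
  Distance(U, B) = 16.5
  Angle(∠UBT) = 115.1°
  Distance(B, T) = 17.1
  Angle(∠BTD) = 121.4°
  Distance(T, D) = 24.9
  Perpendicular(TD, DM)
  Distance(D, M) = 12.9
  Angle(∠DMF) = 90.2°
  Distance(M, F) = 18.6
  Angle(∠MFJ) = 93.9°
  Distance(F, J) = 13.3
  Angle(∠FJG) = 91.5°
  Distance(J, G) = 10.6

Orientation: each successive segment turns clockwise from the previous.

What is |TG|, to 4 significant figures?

15.95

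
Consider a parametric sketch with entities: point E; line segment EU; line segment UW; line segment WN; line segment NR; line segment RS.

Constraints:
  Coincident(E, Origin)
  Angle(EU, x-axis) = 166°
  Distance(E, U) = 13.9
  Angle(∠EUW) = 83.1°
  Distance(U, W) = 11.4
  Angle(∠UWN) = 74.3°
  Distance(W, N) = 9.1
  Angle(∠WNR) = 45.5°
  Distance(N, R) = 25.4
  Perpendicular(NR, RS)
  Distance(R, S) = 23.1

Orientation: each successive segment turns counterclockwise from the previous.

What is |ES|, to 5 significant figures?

41.264

E is at the origin; EU runs at 166.0° with length 13.9, so U = (-13.487, 3.3627). ∠EUW = 83.1° gives UW at -97.100° from the x-axis; with |UW| = 11.4, W = (-14.896, -7.9499). ∠UWN = 74.3° gives WN at 8.6000° from the x-axis; with |WN| = 9.1, N = (-5.8985, -6.5891). ∠WNR = 45.5° gives NR at 143.10° from the x-axis; with |NR| = 25.4, R = (-26.210, 8.6616). The perpendicularity gives RS at right angles to NR, so RS runs at -126.90°; with |RS| = 23.1, S = (-40.080, -9.8111). Then |ES| = |S − E| = 41.264.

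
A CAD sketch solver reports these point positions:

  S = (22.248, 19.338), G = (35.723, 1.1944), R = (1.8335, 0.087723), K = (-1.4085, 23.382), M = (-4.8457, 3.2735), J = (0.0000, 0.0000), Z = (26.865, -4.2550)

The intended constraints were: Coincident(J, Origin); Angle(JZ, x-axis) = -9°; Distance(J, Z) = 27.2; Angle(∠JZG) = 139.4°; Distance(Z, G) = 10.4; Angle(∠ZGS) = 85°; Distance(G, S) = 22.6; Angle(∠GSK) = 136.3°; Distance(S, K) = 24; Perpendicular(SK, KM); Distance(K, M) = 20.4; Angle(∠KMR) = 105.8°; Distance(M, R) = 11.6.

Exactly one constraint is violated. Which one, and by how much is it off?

Distance(M, R) = 11.6 — off by 4.20.

J = (0.00, 0.00) ✓; JZ at -9.000° ✓; |JZ| = 27.20 ✓; ∠JZG = 139.4° ✓; |ZG| = 10.40 ✓; ∠ZGS = 85.00° ✓; |GS| = 22.60 ✓; ∠GSK = 136.3° ✓; |SK| = 24.00 ✓; ∠(SK, KM) = 90.00° ✓; |KM| = 20.40 ✓; ∠KMR = 105.8° ✓; |MR| = 7.400 ✗.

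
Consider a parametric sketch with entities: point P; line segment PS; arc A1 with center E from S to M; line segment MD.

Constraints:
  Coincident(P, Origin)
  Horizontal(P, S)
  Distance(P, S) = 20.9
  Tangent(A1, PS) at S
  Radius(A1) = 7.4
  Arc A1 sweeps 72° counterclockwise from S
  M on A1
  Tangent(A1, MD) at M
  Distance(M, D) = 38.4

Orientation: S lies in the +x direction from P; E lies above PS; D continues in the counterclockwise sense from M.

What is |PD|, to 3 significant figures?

57.6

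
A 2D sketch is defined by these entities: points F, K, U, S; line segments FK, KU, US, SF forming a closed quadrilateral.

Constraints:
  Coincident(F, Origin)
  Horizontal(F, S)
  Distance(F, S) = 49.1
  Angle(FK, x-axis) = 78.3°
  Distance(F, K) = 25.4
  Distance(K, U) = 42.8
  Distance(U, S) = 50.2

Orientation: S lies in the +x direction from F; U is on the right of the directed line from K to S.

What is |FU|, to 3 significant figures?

18.0

Checks: |KU| = 42.80 ✓; |US| = 50.20 ✓.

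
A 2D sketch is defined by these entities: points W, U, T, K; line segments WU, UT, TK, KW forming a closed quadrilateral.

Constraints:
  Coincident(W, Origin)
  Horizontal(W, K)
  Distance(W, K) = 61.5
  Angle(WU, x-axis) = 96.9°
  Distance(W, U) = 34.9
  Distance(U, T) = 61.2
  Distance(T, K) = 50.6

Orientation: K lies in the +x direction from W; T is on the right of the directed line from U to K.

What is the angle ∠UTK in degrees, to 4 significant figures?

82.67°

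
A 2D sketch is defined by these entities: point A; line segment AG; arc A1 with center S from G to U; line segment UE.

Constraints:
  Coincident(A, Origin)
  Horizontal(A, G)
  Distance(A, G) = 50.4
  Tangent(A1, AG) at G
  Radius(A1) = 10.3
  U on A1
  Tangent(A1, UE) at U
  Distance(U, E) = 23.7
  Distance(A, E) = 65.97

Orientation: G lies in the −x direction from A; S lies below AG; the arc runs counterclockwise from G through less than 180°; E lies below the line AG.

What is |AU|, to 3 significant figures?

61.7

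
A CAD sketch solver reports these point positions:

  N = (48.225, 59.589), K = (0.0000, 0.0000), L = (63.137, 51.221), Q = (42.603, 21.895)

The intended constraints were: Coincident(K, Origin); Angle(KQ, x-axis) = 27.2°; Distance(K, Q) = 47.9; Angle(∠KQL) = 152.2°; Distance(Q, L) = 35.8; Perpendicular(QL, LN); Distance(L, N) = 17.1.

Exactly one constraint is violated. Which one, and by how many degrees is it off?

Perpendicular(QL, LN) — off by 5.70°.

K = (0.00, 0.00) ✓; KQ at 27.20° ✓; |KQ| = 47.90 ✓; ∠KQL = 152.2° ✓; |QL| = 35.80 ✓; ∠(QL, LN) = 95.70° ✗; |LN| = 17.10 ✓.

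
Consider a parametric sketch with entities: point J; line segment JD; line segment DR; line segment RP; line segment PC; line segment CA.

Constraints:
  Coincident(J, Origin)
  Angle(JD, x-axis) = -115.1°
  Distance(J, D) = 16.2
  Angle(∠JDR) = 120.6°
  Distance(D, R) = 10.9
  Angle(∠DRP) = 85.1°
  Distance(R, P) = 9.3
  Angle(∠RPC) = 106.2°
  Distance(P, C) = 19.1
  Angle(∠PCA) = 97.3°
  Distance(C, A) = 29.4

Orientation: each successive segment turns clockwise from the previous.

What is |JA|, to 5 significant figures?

30.407

∠RPC = 106.2° gives PC at 16.800° from the x-axis; with |PC| = 19.1, C = (0.46557, -0.89494). ∠PCA = 97.3° gives CA at -65.900° from the x-axis; with |CA| = 29.4, A = (12.470, -27.732). Then |JA| = |A − J| = 30.407.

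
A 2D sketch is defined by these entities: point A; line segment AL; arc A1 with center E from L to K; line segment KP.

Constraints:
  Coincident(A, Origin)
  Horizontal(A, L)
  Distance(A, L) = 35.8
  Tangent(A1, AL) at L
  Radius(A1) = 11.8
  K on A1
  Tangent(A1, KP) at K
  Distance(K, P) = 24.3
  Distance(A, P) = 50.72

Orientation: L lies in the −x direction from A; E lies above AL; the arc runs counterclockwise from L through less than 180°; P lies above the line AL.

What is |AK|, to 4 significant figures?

29.29

Checks: |EK| = 11.80 ✓; ∠(EK, KP) = 90.00° ✓; |KP| = 24.30 ✓; |AP| = 50.72 ✓.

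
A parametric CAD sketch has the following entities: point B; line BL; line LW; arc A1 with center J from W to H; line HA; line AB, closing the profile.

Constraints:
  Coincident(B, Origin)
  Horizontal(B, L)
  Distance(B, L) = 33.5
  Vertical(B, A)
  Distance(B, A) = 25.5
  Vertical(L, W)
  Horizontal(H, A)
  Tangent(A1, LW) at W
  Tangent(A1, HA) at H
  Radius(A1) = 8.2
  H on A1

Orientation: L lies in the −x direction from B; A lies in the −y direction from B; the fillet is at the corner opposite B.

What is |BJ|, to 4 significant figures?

30.65

BA is vertical with |BA| = 25.5 and A on the −y side, so A = (0.000, -25.50). The virtual corner opposite B is at (-33.50, -25.50). Tangency of A1 to LW means the radius JW is perpendicular to LW and the tangent condition forces JH to be normal to HA, with radius 8.2, so the center J sits 8.2 in from both sides at J = (-25.30, -17.30). Then |BJ| = |J − B| = 30.65.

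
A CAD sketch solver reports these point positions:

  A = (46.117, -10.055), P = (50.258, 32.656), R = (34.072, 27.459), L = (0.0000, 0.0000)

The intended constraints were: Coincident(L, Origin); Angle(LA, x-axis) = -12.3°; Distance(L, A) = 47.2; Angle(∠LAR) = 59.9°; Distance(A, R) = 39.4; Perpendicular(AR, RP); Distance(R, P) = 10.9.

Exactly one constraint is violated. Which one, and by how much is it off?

Distance(R, P) = 10.9 — off by 6.10.

L = (0.00, 0.00) ✓; LA at -12.30° ✓; |LA| = 47.20 ✓; ∠LAR = 59.90° ✓; |AR| = 39.40 ✓; ∠(AR, RP) = 90.00° ✓; |RP| = 17.00 ✗.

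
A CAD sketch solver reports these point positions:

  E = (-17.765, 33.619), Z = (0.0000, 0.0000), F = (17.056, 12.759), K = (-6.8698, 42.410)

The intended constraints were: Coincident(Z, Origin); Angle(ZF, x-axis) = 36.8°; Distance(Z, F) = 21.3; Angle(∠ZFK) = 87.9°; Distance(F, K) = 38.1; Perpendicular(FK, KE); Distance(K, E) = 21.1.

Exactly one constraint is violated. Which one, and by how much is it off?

Distance(K, E) = 21.1 — off by 7.10.

Z = (0.00, 0.00) ✓; ZF at 36.80° ✓; |ZF| = 21.30 ✓; ∠ZFK = 87.90° ✓; |FK| = 38.10 ✓; ∠(FK, KE) = 90.00° ✓; |KE| = 14.00 ✗.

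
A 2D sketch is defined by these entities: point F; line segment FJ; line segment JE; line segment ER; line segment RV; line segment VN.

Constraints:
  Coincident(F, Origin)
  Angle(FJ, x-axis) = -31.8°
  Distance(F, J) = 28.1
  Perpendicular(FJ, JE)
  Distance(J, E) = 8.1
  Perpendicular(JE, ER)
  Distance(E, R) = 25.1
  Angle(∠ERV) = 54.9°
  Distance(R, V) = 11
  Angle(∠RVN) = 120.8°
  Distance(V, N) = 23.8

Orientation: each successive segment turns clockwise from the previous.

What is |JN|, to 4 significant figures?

5.036

F is at the origin; FJ runs at -31.8° with length 28.1, so J = (23.88, -14.81). The perpendicularity gives JE at right angles to FJ, so JE runs at -121.8°; with |JE| = 8.1, E = (19.61, -21.69). The perpendicularity gives ER at right angles to JE, so ER runs at 148.2°; with |ER| = 25.1, R = (-1.719, -8.465). ∠ERV = 54.9° gives RV at 23.10° from the x-axis; with |RV| = 11.0, V = (8.399, -4.149). ∠RVN = 120.8° gives VN at -36.10° from the x-axis; with |VN| = 23.8, N = (27.63, -18.17). Then |JN| = |N − J| = 5.036.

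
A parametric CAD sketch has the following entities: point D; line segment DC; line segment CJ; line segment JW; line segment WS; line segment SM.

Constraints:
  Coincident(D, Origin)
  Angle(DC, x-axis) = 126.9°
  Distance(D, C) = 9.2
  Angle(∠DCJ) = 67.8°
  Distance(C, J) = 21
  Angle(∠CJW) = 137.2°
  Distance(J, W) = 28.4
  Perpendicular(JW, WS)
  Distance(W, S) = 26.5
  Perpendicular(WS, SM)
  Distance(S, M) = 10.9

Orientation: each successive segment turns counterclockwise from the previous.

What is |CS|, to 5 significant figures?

45.484

D is at the origin; DC runs at 126.9° with length 9.2, so C = (-5.5239, 7.3571). ∠DCJ = 67.8° gives CJ at -120.90° from the x-axis; with |CJ| = 21.0, J = (-16.308, -10.662). ∠CJW = 137.2° gives JW at -78.100° from the x-axis; with |JW| = 28.4, W = (-10.452, -38.452). JW is perpendicular to WS, so WS runs at 11.900°; with |WS| = 26.5, S = (15.478, -32.988). Then |CS| = |S − C| = 45.484.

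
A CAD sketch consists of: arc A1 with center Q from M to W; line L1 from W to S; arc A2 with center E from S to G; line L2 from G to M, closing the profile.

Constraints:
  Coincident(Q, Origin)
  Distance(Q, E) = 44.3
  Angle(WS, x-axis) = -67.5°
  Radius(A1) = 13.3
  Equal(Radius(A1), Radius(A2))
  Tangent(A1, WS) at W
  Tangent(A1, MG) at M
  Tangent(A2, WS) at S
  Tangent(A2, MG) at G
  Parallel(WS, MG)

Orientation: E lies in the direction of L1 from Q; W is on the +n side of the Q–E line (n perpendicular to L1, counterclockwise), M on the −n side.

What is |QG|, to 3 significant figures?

46.3

The slot axis is L1's direction at -67.5°, so u = (cos -67.5°, sin -67.5°) = (0.383, -0.924) and n = (−sin -67.5°, cos -67.5°) = (0.924, 0.383). Q is at the origin and E lies 44.3 along u from Q, so E = 44.3·u = (17.0, -40.9). Tangency of A1 to both parallel lines with radius 13.3 puts W and M at Q ± 13.3·n: W = (12.3, 5.09), M = (-12.3, -5.09). Equal radii place S and G the same way about E: S = E + 13.3·n = (29.2, -35.8), G = E − 13.3·n = (4.67, -46.0). Then |QG| = |G − Q| = 46.3.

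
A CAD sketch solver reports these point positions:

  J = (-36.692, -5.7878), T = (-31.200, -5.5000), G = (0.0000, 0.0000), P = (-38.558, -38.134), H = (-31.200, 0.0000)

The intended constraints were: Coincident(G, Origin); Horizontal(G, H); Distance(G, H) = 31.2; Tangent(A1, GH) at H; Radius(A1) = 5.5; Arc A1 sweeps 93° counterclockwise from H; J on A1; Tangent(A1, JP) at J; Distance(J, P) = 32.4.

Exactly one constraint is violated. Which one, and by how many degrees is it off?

Tangent(A1, JP) at J — off by 6.30°.

G = (0.00, 0.00) ✓; G.y = 0.00, H.y = 0.00 ✓; |GH| = 31.20 ✓; ∠(TH, HG) = 90.00° ✓; |TH| = 5.500 ✓; bearing(T→J) − bearing(T→H) = 93.00° ✓; |TJ| = 5.500 ✓; ∠(TJ, JP) = 96.30° ✗; |JP| = 32.40 ✓.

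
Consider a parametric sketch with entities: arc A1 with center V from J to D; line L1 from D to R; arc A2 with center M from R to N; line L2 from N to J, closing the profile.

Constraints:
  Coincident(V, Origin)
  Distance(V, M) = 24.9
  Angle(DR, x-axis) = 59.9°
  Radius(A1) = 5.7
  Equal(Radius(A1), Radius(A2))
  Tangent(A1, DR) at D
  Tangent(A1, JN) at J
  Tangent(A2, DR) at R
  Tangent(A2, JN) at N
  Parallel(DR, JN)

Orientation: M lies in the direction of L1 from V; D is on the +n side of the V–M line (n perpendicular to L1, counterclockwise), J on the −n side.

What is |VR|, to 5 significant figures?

25.544

Tangency of A1 to both parallel lines with radius 5.7 puts D and J at V ± 5.7·n: D = (-4.9314, 2.8586), J = (4.9314, -2.8586). Equal radii place R and N the same way about M: R = M + 5.7·n = (7.5563, 24.401), N = M − 5.7·n = (17.419, 18.684). Then |VR| = |R − V| = 25.544.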